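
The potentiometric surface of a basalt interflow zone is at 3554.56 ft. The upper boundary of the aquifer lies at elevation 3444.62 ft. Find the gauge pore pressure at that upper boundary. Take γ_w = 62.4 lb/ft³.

Pressure head at the aquifer top: ψ = h − z = 3554.56 − 3444.62 = 109.94 ft.
P = γψ/144 = 62.4 × 109.94 / 144 = 47.6 psi.

P ≈ 47.6 psi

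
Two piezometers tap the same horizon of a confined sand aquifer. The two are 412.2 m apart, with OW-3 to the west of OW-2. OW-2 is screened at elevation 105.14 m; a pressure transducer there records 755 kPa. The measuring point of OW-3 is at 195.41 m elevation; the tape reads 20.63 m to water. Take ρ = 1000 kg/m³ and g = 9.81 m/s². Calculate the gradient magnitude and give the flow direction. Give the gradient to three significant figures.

Pressure head at OW-2: ψ = P/(ρg) = 755×1000 / (1000 × 9.81) = 76.96 m.
Total head at OW-2: h = z + ψ = 105.14 + 76.96 = 182.10 m.
Total head at OW-3: h = 195.41 − 20.63 = 174.78 m.
Head difference: h(OW-2) − h(OW-3) = 182.10 − 174.78 = 7.32 m.
Hydraulic gradient: i = |Δh| / L = 7.32 / 412.2 = 0.0178.
Flow is from higher to lower head: from OW-2 toward OW-3, i.e. toward the west.

i ≈ 0.0178; groundwater flows toward the west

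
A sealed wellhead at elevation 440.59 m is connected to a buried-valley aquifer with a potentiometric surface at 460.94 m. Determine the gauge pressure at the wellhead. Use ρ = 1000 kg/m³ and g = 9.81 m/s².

P ≈ 200 kPa

Head above the cap: Δh = 460.94 − 440.59 = 20.35 m.
P = ρgΔh = 1000 × 9.81 × 20.35 = 199634 Pa ≈ 200 kPa.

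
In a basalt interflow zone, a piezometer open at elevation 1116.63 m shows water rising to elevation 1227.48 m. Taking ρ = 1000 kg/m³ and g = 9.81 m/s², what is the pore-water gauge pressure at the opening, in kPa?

Pressure head ψ = h − z = 1227.48 − 1116.63 = 110.85 m.
P = ρgψ = 1000 × 9.81 × 110.85 = 1087438 Pa ≈ 1090 kPa.

P ≈ 1090 kPa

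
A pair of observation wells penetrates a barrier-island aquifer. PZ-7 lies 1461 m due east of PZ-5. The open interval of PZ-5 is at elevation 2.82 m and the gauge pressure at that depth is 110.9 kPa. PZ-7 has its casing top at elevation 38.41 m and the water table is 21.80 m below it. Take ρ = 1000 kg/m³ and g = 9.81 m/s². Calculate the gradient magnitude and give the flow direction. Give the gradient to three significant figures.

Pressure head at PZ-5: ψ = P/(ρg) = 110.9×1000 / (1000 × 9.81) = 11.30 m.
Total head at PZ-5: h = z + ψ = 2.82 + 11.30 = 14.12 m.
Total head at PZ-7: h = 38.41 − 21.80 = 16.61 m.
Head difference: h(PZ-5) − h(PZ-7) = 14.12 − 16.61 = -2.49 m.
Hydraulic gradient: i = |Δh| / L = 2.49 / 1461 = 0.00170.
Flow is from higher to lower head: from PZ-7 toward PZ-5, i.e. toward the west.

i ≈ 0.00170; groundwater flows toward the west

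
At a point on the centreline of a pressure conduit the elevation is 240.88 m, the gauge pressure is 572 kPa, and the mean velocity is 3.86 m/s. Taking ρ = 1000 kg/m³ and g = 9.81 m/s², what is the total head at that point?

h ≈ 299.95 m

Pressure head ψ = P/(ρg) = 572×1000 / (1000 × 9.81) = 58.31 m.
Velocity head = v²/(2g) = 3.86² / (2 × 9.81) = 0.759 m.
h = z + ψ + v²/(2g) = 240.88 + 58.31 + 0.759 = 299.95 m.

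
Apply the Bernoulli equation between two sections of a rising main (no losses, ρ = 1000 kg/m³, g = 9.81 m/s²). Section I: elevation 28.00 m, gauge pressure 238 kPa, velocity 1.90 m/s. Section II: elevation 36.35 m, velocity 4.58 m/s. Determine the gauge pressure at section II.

P₂ ≈ 147 kPa

Pressure head at I: ψ₁ = P₁/(ρg) = 238×1000 / (1000 × 9.81) = 24.26 m.
Velocity heads: v₁²/2g = 1.90²/19.62 = 0.184 m; v₂²/2g = 4.58²/19.62 = 1.069 m.
Total head H = z₁ + ψ₁ + v₁²/2g = 28.00 + 24.26 + 0.184 = 52.44 m.
ψ₂ = H − z₂ − v₂²/2g = 52.44 − 36.35 − 1.069 = 15.02 m.
P₂ = ρgψ₂ = 1000 × 9.81 × 15.02 ≈ 147 kPa.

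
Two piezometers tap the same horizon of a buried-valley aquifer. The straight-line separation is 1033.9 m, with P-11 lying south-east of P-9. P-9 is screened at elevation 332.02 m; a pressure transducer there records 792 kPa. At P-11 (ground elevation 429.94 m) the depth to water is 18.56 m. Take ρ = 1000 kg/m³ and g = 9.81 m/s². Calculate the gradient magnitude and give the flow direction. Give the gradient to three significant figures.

Pressure head at P-9: ψ = P/(ρg) = 792×1000 / (1000 × 9.81) = 80.73 m.
Total head at P-9: h = z + ψ = 332.02 + 80.73 = 412.75 m.
Total head at P-11: h = 429.94 − 18.56 = 411.38 m.
Head difference: h(P-9) − h(P-11) = 412.75 − 411.38 = 1.37 m.
Hydraulic gradient: i = |Δh| / L = 1.37 / 1033.9 = 0.00133.
Flow is from higher to lower head: from P-9 toward P-11, i.e. toward the south-east.

i ≈ 0.00133; groundwater flows toward the south-east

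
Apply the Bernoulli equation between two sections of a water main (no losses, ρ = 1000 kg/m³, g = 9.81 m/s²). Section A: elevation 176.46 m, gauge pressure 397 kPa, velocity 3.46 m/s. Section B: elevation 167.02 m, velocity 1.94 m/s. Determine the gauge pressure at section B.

P₂ ≈ 494 kPa

Pressure head at A: ψ₁ = P₁/(ρg) = 397×1000 / (1000 × 9.81) = 40.47 m.
Velocity heads: v₁²/2g = 3.46²/19.62 = 0.610 m; v₂²/2g = 1.94²/19.62 = 0.192 m.
Total head H = z₁ + ψ₁ + v₁²/2g = 176.46 + 40.47 + 0.610 = 217.54 m.
ψ₂ = H − z₂ − v₂²/2g = 217.54 − 167.02 − 0.192 = 50.33 m.
P₂ = ρgψ₂ = 1000 × 9.81 × 50.33 ≈ 494 kPa.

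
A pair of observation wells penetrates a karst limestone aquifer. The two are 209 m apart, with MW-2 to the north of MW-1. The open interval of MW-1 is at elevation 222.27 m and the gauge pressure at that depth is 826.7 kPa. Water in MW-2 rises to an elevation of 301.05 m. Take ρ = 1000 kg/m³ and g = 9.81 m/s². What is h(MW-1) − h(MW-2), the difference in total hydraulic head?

Δh ≈ 5.49 m

Pressure head at MW-1: ψ = P/(ρg) = 826.7×1000 / (1000 × 9.81) = 84.27 m.
Total head at MW-1: h = z + ψ = 222.27 + 84.27 = 306.54 m.
Total head at MW-2: h = 301.05 m (water level in the piezometer is the total head).
Head difference: h(MW-1) − h(MW-2) = 306.54 − 301.05 = 5.49 m.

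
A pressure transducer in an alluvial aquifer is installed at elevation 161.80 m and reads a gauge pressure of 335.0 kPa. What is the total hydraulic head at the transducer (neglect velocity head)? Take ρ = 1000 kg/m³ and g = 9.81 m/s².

ψ = P/(ρg) = 335.0×1000 / (1000 × 9.81) = 34.15 m.
h = z + ψ = 161.80 + 34.15 = 195.95 m.

h ≈ 195.95 m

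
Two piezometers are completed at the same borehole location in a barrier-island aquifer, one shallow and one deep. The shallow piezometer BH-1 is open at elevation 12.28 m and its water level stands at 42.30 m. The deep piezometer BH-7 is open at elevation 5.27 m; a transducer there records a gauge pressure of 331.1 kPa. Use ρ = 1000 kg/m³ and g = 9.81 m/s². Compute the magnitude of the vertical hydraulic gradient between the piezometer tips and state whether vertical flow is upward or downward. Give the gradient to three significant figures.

Total head at BH-1: h = 42.30 m (water level in the standpipe).
Pressure head at BH-7: ψ = P/(ρg) = 331.1×1000 / (1000 × 9.81) = 33.75 m.
Total head at BH-7: h = z + ψ = 5.27 + 33.75 = 39.02 m.
Δh = h(BH-1) − h(BH-7) = 42.30 − 39.02 = 3.28 m.
Vertical separation Δz = 12.28 − 5.27 = 7.01 m.
|i_v| = |Δh| / Δz = 3.28 / 7.01 = 0.468.
Head is higher in the shallow piezometer, so vertical flow is downward (recharge condition).

|i_v| ≈ 0.468; vertical flow is downward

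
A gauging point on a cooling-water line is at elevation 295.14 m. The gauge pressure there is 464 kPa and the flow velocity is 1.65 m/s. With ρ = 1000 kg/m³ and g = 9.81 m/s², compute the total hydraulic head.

Pressure head ψ = P/(ρg) = 464×1000 / (1000 × 9.81) = 47.30 m.
Velocity head = v²/(2g) = 1.65² / (2 × 9.81) = 0.139 m.
h = z + ψ + v²/(2g) = 295.14 + 47.30 + 0.139 = 342.58 m.

h ≈ 342.58 m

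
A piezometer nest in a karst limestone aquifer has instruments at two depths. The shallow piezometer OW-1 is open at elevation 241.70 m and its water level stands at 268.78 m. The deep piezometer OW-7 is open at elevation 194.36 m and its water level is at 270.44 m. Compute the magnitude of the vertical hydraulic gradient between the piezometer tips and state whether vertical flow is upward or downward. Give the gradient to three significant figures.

|i_v| ≈ 0.0351; vertical flow is upward

Total head at OW-1: h = 268.78 m (water level in the standpipe).
Total head at OW-7: h = 270.44 m.
Δh = h(OW-1) − h(OW-7) = 268.78 − 270.44 = -1.66 m.
Vertical separation Δz = 241.70 − 194.36 = 47.34 m.
|i_v| = |Δh| / Δz = 1.66 / 47.34 = 0.0351.
Head is higher in the deep piezometer, so vertical flow is upward (discharge condition).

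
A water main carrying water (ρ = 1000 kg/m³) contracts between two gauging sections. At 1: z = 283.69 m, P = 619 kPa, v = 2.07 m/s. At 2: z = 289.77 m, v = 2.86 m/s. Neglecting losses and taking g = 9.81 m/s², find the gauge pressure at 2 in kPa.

Pressure head at 1: ψ₁ = P₁/(ρg) = 619×1000 / (1000 × 9.81) = 63.10 m.
Velocity heads: v₁²/2g = 2.07²/19.62 = 0.218 m; v₂²/2g = 2.86²/19.62 = 0.417 m.
Total head H = z₁ + ψ₁ + v₁²/2g = 283.69 + 63.10 + 0.218 = 347.01 m.
ψ₂ = H − z₂ − v₂²/2g = 347.01 − 289.77 − 0.417 = 56.82 m.
P₂ = ρgψ₂ = 1000 × 9.81 × 56.82 ≈ 557 kPa.

P₂ ≈ 557 kPa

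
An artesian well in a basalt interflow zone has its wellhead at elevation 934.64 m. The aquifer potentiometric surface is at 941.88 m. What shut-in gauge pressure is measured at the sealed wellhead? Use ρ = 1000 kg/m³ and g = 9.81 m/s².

P ≈ 71.0 kPa

Head above the cap: Δh = 941.88 − 934.64 = 7.24 m.
P = ρgΔh = 1000 × 9.81 × 7.24 = 71024 Pa ≈ 71.0 kPa.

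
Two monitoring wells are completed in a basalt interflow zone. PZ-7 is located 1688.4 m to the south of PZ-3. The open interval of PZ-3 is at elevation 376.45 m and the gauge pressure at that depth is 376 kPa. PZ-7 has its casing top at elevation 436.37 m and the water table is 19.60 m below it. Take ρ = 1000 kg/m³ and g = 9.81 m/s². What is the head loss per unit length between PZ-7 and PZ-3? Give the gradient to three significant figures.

Pressure head at PZ-3: ψ = P/(ρg) = 376×1000 / (1000 × 9.81) = 38.33 m.
Total head at PZ-3: h = z + ψ = 376.45 + 38.33 = 414.78 m.
Total head at PZ-7: h = 436.37 − 19.60 = 416.77 m.
Head difference: h(PZ-3) − h(PZ-7) = 414.78 − 416.77 = -1.99 m.
Hydraulic gradient: i = |Δh| / L = 1.99 / 1688.4 = 0.00118.

i ≈ 0.00118 m/m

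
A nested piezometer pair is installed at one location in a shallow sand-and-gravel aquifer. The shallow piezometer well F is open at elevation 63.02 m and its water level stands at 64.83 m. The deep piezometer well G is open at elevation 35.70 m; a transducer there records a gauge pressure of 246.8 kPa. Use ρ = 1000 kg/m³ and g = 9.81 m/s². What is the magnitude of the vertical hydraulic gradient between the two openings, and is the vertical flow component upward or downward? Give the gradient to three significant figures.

|i_v| ≈ 0.145; vertical flow is downward

Total head at well F: h = 64.83 m (water level in the standpipe).
Pressure head at well G: ψ = P/(ρg) = 246.8×1000 / (1000 × 9.81) = 25.16 m.
Total head at well G: h = z + ψ = 35.70 + 25.16 = 60.86 m.
Δh = h(well F) − h(well G) = 64.83 − 60.86 = 3.97 m.
Vertical separation Δz = 63.02 − 35.70 = 27.32 m.
|i_v| = |Δh| / Δz = 3.97 / 27.32 = 0.145.
Head is higher in the shallow piezometer, so vertical flow is downward (recharge condition).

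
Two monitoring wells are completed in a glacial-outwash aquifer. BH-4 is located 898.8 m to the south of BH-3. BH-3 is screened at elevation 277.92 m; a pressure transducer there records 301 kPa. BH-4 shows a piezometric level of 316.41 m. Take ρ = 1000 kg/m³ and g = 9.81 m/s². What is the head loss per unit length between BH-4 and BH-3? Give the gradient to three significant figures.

Pressure head at BH-3: ψ = P/(ρg) = 301×1000 / (1000 × 9.81) = 30.68 m.
Total head at BH-3: h = z + ψ = 277.92 + 30.68 = 308.60 m.
Total head at BH-4: h = 316.41 m (water level in the piezometer is the total head).
Head difference: h(BH-3) − h(BH-4) = 308.60 − 316.41 = -7.81 m.
Hydraulic gradient: i = |Δh| / L = 7.81 / 898.8 = 0.00869.

i ≈ 0.00869 m/m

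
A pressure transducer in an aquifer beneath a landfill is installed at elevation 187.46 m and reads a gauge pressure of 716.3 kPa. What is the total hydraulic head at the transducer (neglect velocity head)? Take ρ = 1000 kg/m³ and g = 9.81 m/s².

ψ = P/(ρg) = 716.3×1000 / (1000 × 9.81) = 73.02 m.
h = z + ψ = 187.46 + 73.02 = 260.48 m.

h ≈ 260.48 m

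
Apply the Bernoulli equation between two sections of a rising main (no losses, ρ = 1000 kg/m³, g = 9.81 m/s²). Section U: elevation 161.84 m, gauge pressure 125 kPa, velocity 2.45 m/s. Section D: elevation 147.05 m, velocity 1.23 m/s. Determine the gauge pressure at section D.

P₂ ≈ 272 kPa

Pressure head at U: ψ₁ = P₁/(ρg) = 125×1000 / (1000 × 9.81) = 12.74 m.
Velocity heads: v₁²/2g = 2.45²/19.62 = 0.306 m; v₂²/2g = 1.23²/19.62 = 0.077 m.
Total head H = z₁ + ψ₁ + v₁²/2g = 161.84 + 12.74 + 0.306 = 174.89 m.
ψ₂ = H − z₂ − v₂²/2g = 174.89 − 147.05 − 0.077 = 27.76 m.
P₂ = ρgψ₂ = 1000 × 9.81 × 27.76 ≈ 272 kPa.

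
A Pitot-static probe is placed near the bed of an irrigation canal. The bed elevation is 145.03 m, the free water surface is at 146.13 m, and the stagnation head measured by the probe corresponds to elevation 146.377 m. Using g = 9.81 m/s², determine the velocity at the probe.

v ≈ 2.20 m/s

Near the bed, under hydrostatic conditions, the piezometric head (z + ψ) equals the free-surface elevation, 146.13 m.
Velocity head = total − piezometric = 146.377 − 146.13 = 0.247 m.
v = √(2g·h_v) = √(2 × 9.81 × 0.247) = 2.20 m/s.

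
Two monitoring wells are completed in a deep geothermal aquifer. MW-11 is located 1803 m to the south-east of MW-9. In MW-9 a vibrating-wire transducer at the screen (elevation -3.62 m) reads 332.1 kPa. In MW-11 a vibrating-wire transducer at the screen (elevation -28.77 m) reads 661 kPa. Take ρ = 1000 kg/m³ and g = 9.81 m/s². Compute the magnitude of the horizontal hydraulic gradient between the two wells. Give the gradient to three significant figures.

i ≈ 0.00465

Pressure head at MW-9: ψ = P/(ρg) = 332.1×1000 / (1000 × 9.81) = 33.85 m.
Total head at MW-9: h = z + ψ = -3.62 + 33.85 = 30.23 m.
Pressure head at MW-11: ψ = P/(ρg) = 661×1000 / (1000 × 9.81) = 67.38 m.
Total head at MW-11: h = z + ψ = -28.77 + 67.38 = 38.61 m.
Head difference: h(MW-9) − h(MW-11) = 30.23 − 38.61 = -8.38 m.
Hydraulic gradient: i = |Δh| / L = 8.38 / 1803 = 0.00465.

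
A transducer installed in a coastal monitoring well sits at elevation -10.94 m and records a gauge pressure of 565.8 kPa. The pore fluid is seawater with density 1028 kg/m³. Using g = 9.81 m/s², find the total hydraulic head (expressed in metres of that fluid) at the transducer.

ψ = P/(ρg) = 565.8×1000 / (1028 × 9.81) = 56.10 m.
h = z + ψ = -10.94 + 56.10 = 45.16 m.

h ≈ 45.16 m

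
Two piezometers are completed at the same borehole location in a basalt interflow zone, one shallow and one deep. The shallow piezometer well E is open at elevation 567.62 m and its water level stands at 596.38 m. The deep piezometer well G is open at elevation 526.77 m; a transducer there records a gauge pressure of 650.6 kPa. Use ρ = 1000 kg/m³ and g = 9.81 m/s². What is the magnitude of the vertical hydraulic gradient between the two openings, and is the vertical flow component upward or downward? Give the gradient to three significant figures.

Total head at well E: h = 596.38 m (water level in the standpipe).
Pressure head at well G: ψ = P/(ρg) = 650.6×1000 / (1000 × 9.81) = 66.32 m.
Total head at well G: h = z + ψ = 526.77 + 66.32 = 593.09 m.
Δh = h(well E) − h(well G) = 596.38 − 593.09 = 3.29 m.
Vertical separation Δz = 567.62 − 526.77 = 40.85 m.
|i_v| = |Δh| / Δz = 3.29 / 40.85 = 0.0805.
Head is higher in the shallow piezometer, so vertical flow is downward (recharge condition).

|i_v| ≈ 0.0805; vertical flow is downward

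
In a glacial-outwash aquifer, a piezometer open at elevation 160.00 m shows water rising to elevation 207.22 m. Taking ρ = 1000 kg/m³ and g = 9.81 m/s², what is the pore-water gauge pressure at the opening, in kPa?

Pressure head ψ = h − z = 207.22 − 160.00 = 47.22 m.
P = ρgψ = 1000 × 9.81 × 47.22 = 463228 Pa ≈ 463 kPa.

P ≈ 463 kPa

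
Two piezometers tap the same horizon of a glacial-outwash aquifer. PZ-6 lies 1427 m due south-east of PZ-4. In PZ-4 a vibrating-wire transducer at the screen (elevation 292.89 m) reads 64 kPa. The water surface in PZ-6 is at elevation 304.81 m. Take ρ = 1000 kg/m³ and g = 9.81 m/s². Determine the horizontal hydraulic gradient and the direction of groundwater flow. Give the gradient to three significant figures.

Pressure head at PZ-4: ψ = P/(ρg) = 64×1000 / (1000 × 9.81) = 6.52 m.
Total head at PZ-4: h = z + ψ = 292.89 + 6.52 = 299.41 m.
Total head at PZ-6: h = 304.81 m (water level in the piezometer is the total head).
Head difference: h(PZ-4) − h(PZ-6) = 299.41 − 304.81 = -5.40 m.
Hydraulic gradient: i = |Δh| / L = 5.40 / 1427 = 0.00378.
Flow is from higher to lower head: from PZ-6 toward PZ-4, i.e. toward the north-west.

i ≈ 0.00378; groundwater flows toward the north-west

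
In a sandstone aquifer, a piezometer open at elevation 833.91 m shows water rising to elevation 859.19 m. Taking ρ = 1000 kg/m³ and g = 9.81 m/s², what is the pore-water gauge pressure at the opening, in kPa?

P ≈ 248 kPa

Pressure head ψ = h − z = 859.19 − 833.91 = 25.28 m.
P = ρgψ = 1000 × 9.81 × 25.28 = 247997 Pa ≈ 248 kPa.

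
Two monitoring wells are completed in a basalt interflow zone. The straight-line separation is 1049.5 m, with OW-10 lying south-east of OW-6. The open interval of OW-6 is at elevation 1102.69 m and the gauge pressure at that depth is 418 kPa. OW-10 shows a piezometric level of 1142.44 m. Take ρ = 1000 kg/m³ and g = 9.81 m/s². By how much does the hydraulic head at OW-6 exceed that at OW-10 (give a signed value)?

Δh ≈ 2.86 m

Pressure head at OW-6: ψ = P/(ρg) = 418×1000 / (1000 × 9.81) = 42.61 m.
Total head at OW-6: h = z + ψ = 1102.69 + 42.61 = 1145.30 m.
Total head at OW-10: h = 1142.44 m (water level in the piezometer is the total head).
Head difference: h(OW-6) − h(OW-10) = 1145.30 − 1142.44 = 2.86 m.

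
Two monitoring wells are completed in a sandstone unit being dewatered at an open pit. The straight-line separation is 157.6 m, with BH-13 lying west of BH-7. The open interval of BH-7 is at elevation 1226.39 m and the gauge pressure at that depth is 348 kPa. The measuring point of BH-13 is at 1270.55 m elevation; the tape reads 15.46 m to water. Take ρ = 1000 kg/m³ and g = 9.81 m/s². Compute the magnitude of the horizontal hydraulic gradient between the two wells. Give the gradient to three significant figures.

Pressure head at BH-7: ψ = P/(ρg) = 348×1000 / (1000 × 9.81) = 35.47 m.
Total head at BH-7: h = z + ψ = 1226.39 + 35.47 = 1261.86 m.
Total head at BH-13: h = 1270.55 − 15.46 = 1255.09 m.
Head difference: h(BH-7) − h(BH-13) = 1261.86 − 1255.09 = 6.77 m.
Hydraulic gradient: i = |Δh| / L = 6.77 / 157.6 = 0.0430.

i ≈ 0.0430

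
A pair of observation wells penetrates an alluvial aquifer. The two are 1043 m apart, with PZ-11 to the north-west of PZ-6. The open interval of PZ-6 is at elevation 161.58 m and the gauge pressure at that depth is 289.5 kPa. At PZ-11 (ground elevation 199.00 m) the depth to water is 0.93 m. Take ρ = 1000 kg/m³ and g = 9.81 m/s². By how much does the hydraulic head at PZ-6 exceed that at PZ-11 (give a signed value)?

Δh ≈ -6.98 m

Pressure head at PZ-6: ψ = P/(ρg) = 289.5×1000 / (1000 × 9.81) = 29.51 m.
Total head at PZ-6: h = z + ψ = 161.58 + 29.51 = 191.09 m.
Total head at PZ-11: h = 199.00 − 0.93 = 198.07 m.
Head difference: h(PZ-6) − h(PZ-11) = 191.09 − 198.07 = -6.98 m.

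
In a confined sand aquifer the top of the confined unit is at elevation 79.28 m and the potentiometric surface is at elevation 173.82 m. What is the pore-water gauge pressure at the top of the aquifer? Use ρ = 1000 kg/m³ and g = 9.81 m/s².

P ≈ 927 kPa

Pressure head at the aquifer top: ψ = h − z = 173.82 − 79.28 = 94.54 m.
P = ρgψ = 1000 × 9.81 × 94.54 = 927437 Pa ≈ 927 kPa.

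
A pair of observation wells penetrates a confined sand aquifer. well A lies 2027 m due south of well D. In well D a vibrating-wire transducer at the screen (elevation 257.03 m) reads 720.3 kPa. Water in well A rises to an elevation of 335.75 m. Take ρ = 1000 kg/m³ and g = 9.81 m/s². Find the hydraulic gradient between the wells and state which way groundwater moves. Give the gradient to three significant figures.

i ≈ 0.00261; groundwater flows toward the north

Pressure head at well D: ψ = P/(ρg) = 720.3×1000 / (1000 × 9.81) = 73.43 m.
Total head at well D: h = z + ψ = 257.03 + 73.43 = 330.46 m.
Total head at well A: h = 335.75 m (water level in the piezometer is the total head).
Head difference: h(well D) − h(well A) = 330.46 − 335.75 = -5.29 m.
Hydraulic gradient: i = |Δh| / L = 5.29 / 2027 = 0.00261.
Flow is from higher to lower head: from well A toward well D, i.e. toward the north.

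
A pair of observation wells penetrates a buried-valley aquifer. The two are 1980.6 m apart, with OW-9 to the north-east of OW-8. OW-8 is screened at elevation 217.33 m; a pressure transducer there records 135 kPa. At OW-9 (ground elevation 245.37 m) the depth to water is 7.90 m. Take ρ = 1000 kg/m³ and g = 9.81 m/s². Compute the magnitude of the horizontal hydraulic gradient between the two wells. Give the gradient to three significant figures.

Pressure head at OW-8: ψ = P/(ρg) = 135×1000 / (1000 × 9.81) = 13.76 m.
Total head at OW-8: h = z + ψ = 217.33 + 13.76 = 231.09 m.
Total head at OW-9: h = 245.37 − 7.90 = 237.47 m.
Head difference: h(OW-8) − h(OW-9) = 231.09 − 237.47 = -6.38 m.
Hydraulic gradient: i = |Δh| / L = 6.38 / 1980.6 = 0.00322.

i ≈ 0.00322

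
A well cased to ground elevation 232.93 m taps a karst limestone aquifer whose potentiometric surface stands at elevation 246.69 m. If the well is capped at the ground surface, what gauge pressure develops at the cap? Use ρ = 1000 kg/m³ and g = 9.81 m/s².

P ≈ 135 kPa

Head above the cap: Δh = 246.69 − 232.93 = 13.76 m.
P = ρgΔh = 1000 × 9.81 × 13.76 = 134986 Pa ≈ 135 kPa.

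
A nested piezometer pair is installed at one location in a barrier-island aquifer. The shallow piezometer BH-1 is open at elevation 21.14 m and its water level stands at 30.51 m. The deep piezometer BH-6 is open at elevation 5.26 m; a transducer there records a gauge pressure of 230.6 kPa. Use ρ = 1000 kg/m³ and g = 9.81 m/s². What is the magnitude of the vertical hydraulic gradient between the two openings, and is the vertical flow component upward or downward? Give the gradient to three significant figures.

|i_v| ≈ 0.110; vertical flow is downward

Total head at BH-1: h = 30.51 m (water level in the standpipe).
Pressure head at BH-6: ψ = P/(ρg) = 230.6×1000 / (1000 × 9.81) = 23.51 m.
Total head at BH-6: h = z + ψ = 5.26 + 23.51 = 28.77 m.
Δh = h(BH-1) − h(BH-6) = 30.51 − 28.77 = 1.74 m.
Vertical separation Δz = 21.14 − 5.26 = 15.88 m.
|i_v| = |Δh| / Δz = 1.74 / 15.88 = 0.110.
Head is higher in the shallow piezometer, so vertical flow is downward (recharge condition).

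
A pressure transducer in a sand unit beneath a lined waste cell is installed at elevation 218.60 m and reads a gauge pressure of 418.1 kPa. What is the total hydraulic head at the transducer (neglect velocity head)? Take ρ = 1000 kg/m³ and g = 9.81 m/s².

h ≈ 261.22 m

ψ = P/(ρg) = 418.1×1000 / (1000 × 9.81) = 42.62 m.
h = z + ψ = 218.60 + 42.62 = 261.22 m.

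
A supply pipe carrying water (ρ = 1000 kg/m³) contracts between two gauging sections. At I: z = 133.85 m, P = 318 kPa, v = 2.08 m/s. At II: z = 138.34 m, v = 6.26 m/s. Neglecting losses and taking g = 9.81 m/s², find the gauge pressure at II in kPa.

P₂ ≈ 257 kPa

Pressure head at I: ψ₁ = P₁/(ρg) = 318×1000 / (1000 × 9.81) = 32.42 m.
Velocity heads: v₁²/2g = 2.08²/19.62 = 0.221 m; v₂²/2g = 6.26²/19.62 = 1.997 m.
Total head H = z₁ + ψ₁ + v₁²/2g = 133.85 + 32.42 + 0.221 = 166.49 m.
ψ₂ = H − z₂ − v₂²/2g = 166.49 − 138.34 − 1.997 = 26.15 m.
P₂ = ρgψ₂ = 1000 × 9.81 × 26.15 ≈ 257 kPa.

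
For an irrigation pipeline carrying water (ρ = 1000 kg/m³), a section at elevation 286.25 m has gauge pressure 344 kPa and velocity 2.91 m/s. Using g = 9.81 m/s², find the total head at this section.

h ≈ 321.75 m

Pressure head ψ = P/(ρg) = 344×1000 / (1000 × 9.81) = 35.07 m.
Velocity head = v²/(2g) = 2.91² / (2 × 9.81) = 0.432 m.
h = z + ψ + v²/(2g) = 286.25 + 35.07 + 0.432 = 321.75 m.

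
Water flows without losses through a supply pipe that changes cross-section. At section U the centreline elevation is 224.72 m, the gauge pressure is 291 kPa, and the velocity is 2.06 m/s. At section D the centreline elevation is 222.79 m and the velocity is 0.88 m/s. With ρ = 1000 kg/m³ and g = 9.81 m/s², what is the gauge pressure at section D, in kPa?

Pressure head at U: ψ₁ = P₁/(ρg) = 291×1000 / (1000 × 9.81) = 29.66 m.
Velocity heads: v₁²/2g = 2.06²/19.62 = 0.216 m; v₂²/2g = 0.88²/19.62 = 0.039 m.
Total head H = z₁ + ψ₁ + v₁²/2g = 224.72 + 29.66 + 0.216 = 254.60 m.
ψ₂ = H − z₂ − v₂²/2g = 254.60 − 222.79 − 0.039 = 31.77 m.
P₂ = ρgψ₂ = 1000 × 9.81 × 31.77 ≈ 312 kPa.

P₂ ≈ 312 kPa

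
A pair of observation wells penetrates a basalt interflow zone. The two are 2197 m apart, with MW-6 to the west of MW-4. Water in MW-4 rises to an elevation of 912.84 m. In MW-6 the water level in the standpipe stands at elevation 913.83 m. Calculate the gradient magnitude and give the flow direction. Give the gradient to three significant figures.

Total head at MW-4: h = 912.84 m (water level in the piezometer is the total head).
Total head at MW-6: h = 913.83 m (water level in the piezometer is the total head).
Head difference: h(MW-4) − h(MW-6) = 912.84 − 913.83 = -0.99 m.
Hydraulic gradient: i = |Δh| / L = 0.99 / 2197 = 0.000451.
Flow is from higher to lower head: from MW-6 toward MW-4, i.e. toward the east.

i ≈ 0.000451; groundwater flows toward the east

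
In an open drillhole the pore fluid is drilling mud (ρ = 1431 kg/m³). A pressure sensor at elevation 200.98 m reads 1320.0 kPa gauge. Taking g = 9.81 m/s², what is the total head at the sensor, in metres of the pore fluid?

ψ = P/(ρg) = 1320.0×1000 / (1431 × 9.81) = 94.03 m.
h = z + ψ = 200.98 + 94.03 = 295.01 m.

h ≈ 295.01 m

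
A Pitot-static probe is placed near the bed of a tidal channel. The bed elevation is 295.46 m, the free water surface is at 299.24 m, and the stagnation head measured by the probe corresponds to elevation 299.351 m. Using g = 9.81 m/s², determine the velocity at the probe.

v ≈ 1.48 m/s

Near the bed, under hydrostatic conditions, the piezometric head (z + ψ) equals the free-surface elevation, 299.24 m.
Velocity head = total − piezometric = 299.351 − 299.24 = 0.111 m.
v = √(2g·h_v) = √(2 × 9.81 × 0.111) = 1.48 m/s.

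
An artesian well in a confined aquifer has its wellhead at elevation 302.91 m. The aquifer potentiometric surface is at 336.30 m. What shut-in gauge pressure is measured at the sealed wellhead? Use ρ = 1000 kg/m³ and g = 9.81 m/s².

P ≈ 328 kPa

Head above the cap: Δh = 336.30 − 302.91 = 33.39 m.
P = ρgΔh = 1000 × 9.81 × 33.39 = 327556 Pa ≈ 328 kPa.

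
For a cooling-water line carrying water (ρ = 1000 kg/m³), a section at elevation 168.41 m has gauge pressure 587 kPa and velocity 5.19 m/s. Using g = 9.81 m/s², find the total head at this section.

Pressure head ψ = P/(ρg) = 587×1000 / (1000 × 9.81) = 59.84 m.
Velocity head = v²/(2g) = 5.19² / (2 × 9.81) = 1.373 m.
h = z + ψ + v²/(2g) = 168.41 + 59.84 + 1.373 = 229.62 m.

h ≈ 229.62 m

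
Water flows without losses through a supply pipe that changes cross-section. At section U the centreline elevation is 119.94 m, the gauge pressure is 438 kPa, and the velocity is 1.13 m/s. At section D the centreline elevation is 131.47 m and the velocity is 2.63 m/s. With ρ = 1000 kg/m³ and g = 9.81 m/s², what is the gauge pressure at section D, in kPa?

Pressure head at U: ψ₁ = P₁/(ρg) = 438×1000 / (1000 × 9.81) = 44.65 m.
Velocity heads: v₁²/2g = 1.13²/19.62 = 0.065 m; v₂²/2g = 2.63²/19.62 = 0.353 m.
Total head H = z₁ + ψ₁ + v₁²/2g = 119.94 + 44.65 + 0.065 = 164.66 m.
ψ₂ = H − z₂ − v₂²/2g = 164.66 − 131.47 − 0.353 = 32.84 m.
P₂ = ρgψ₂ = 1000 × 9.81 × 32.84 ≈ 322 kPa.

P₂ ≈ 322 kPa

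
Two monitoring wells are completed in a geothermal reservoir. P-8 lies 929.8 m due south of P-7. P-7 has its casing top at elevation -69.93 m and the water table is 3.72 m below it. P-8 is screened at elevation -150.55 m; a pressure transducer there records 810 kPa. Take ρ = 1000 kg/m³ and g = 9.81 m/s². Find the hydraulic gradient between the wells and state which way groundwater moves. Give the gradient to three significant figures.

Total head at P-7: h = -69.93 − 3.72 = -73.65 m.
Pressure head at P-8: ψ = P/(ρg) = 810×1000 / (1000 × 9.81) = 82.57 m.
Total head at P-8: h = z + ψ = -150.55 + 82.57 = -67.98 m.
Head difference: h(P-7) − h(P-8) = -73.65 − (-67.98) = -5.67 m.
Hydraulic gradient: i = |Δh| / L = 5.67 / 929.8 = 0.00610.
Flow is from higher to lower head: from P-8 toward P-7, i.e. toward the north.

i ≈ 0.00610; groundwater flows toward the north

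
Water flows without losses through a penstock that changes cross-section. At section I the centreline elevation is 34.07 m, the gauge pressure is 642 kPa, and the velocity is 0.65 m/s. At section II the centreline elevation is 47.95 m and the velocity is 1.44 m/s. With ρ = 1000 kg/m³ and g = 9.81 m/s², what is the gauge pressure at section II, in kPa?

Pressure head at I: ψ₁ = P₁/(ρg) = 642×1000 / (1000 × 9.81) = 65.44 m.
Velocity heads: v₁²/2g = 0.65²/19.62 = 0.022 m; v₂²/2g = 1.44²/19.62 = 0.106 m.
Total head H = z₁ + ψ₁ + v₁²/2g = 34.07 + 65.44 + 0.022 = 99.53 m.
ψ₂ = H − z₂ − v₂²/2g = 99.53 − 47.95 − 0.106 = 51.47 m.
P₂ = ρgψ₂ = 1000 × 9.81 × 51.47 ≈ 505 kPa.

P₂ ≈ 505 kPa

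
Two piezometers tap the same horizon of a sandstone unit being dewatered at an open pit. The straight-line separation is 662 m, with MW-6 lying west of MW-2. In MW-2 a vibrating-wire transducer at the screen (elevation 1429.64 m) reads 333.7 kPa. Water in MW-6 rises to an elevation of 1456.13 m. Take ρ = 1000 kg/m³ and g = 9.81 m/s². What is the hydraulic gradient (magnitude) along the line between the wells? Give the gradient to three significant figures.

Pressure head at MW-2: ψ = P/(ρg) = 333.7×1000 / (1000 × 9.81) = 34.02 m.
Total head at MW-2: h = z + ψ = 1429.64 + 34.02 = 1463.66 m.
Total head at MW-6: h = 1456.13 m (water level in the piezometer is the total head).
Head difference: h(MW-2) − h(MW-6) = 1463.66 − 1456.13 = 7.53 m.
Hydraulic gradient: i = |Δh| / L = 7.53 / 662 = 0.0114.

i ≈ 0.0114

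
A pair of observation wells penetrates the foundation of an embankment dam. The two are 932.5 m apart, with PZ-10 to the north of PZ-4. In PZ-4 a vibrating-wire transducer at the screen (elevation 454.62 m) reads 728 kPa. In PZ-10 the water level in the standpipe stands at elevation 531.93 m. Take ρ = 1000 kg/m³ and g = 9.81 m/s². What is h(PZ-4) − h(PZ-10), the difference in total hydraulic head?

Δh ≈ -3.10 m

Pressure head at PZ-4: ψ = P/(ρg) = 728×1000 / (1000 × 9.81) = 74.21 m.
Total head at PZ-4: h = z + ψ = 454.62 + 74.21 = 528.83 m.
Total head at PZ-10: h = 531.93 m (water level in the piezometer is the total head).
Head difference: h(PZ-4) − h(PZ-10) = 528.83 − 531.93 = -3.10 m.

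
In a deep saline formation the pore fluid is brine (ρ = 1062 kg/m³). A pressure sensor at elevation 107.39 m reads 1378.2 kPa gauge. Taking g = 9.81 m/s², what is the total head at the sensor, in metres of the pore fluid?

ψ = P/(ρg) = 1378.2×1000 / (1062 × 9.81) = 132.29 m.
h = z + ψ = 107.39 + 132.29 = 239.68 m.

h ≈ 239.68 m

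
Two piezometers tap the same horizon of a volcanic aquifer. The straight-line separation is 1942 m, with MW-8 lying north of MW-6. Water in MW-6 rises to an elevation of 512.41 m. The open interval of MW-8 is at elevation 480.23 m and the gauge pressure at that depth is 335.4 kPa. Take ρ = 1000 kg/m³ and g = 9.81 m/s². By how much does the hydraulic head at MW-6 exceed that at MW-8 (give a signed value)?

Total head at MW-6: h = 512.41 m (water level in the piezometer is the total head).
Pressure head at MW-8: ψ = P/(ρg) = 335.4×1000 / (1000 × 9.81) = 34.19 m.
Total head at MW-8: h = z + ψ = 480.23 + 34.19 = 514.42 m.
Head difference: h(MW-6) − h(MW-8) = 512.41 − 514.42 = -2.01 m.

Δh ≈ -2.01 m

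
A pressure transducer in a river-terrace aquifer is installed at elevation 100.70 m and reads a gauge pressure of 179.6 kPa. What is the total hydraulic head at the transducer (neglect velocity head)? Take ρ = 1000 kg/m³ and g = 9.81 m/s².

ψ = P/(ρg) = 179.6×1000 / (1000 × 9.81) = 18.31 m.
h = z + ψ = 100.70 + 18.31 = 119.01 m.

h ≈ 119.01 m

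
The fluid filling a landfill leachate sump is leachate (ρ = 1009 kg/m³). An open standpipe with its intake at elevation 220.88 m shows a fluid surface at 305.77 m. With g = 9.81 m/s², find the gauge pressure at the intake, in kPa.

Pressure head ψ = h − z = 305.77 − 220.88 = 84.89 m.
P = ρgψ = 1009 × 9.81 × 84.89 = 840266 Pa ≈ 840 kPa.

P ≈ 840 kPa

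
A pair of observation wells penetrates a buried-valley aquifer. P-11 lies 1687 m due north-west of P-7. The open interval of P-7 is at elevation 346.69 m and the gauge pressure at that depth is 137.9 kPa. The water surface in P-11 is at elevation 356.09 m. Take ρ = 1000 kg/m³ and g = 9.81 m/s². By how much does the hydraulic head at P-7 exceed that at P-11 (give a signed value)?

Δh ≈ 4.66 m

Pressure head at P-7: ψ = P/(ρg) = 137.9×1000 / (1000 × 9.81) = 14.06 m.
Total head at P-7: h = z + ψ = 346.69 + 14.06 = 360.75 m.
Total head at P-11: h = 356.09 m (water level in the piezometer is the total head).
Head difference: h(P-7) − h(P-11) = 360.75 − 356.09 = 4.66 m.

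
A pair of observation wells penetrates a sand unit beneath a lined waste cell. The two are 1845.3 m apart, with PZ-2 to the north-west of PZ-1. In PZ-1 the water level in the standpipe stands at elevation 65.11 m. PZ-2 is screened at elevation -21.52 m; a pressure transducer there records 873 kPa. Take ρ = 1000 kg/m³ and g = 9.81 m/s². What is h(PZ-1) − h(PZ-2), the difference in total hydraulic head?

Total head at PZ-1: h = 65.11 m (water level in the piezometer is the total head).
Pressure head at PZ-2: ψ = P/(ρg) = 873×1000 / (1000 × 9.81) = 88.99 m.
Total head at PZ-2: h = z + ψ = -21.52 + 88.99 = 67.47 m.
Head difference: h(PZ-1) − h(PZ-2) = 65.11 − 67.47 = -2.36 m.

Δh ≈ -2.36 m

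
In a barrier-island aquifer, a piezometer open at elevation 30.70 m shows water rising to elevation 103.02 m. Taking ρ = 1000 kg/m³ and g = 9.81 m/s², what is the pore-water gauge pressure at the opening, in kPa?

P ≈ 709 kPa

Pressure head ψ = h − z = 103.02 − 30.70 = 72.32 m.
P = ρgψ = 1000 × 9.81 × 72.32 = 709459 Pa ≈ 709 kPa.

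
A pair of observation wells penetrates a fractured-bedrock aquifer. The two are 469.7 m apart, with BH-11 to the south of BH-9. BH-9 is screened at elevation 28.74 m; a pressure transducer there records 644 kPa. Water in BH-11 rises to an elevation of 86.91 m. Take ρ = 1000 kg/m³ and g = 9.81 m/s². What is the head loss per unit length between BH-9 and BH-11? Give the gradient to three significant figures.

Pressure head at BH-9: ψ = P/(ρg) = 644×1000 / (1000 × 9.81) = 65.65 m.
Total head at BH-9: h = z + ψ = 28.74 + 65.65 = 94.39 m.
Total head at BH-11: h = 86.91 m (water level in the piezometer is the total head).
Head difference: h(BH-9) − h(BH-11) = 94.39 − 86.91 = 7.48 m.
Hydraulic gradient: i = |Δh| / L = 7.48 / 469.7 = 0.0159.

i ≈ 0.0159 m/m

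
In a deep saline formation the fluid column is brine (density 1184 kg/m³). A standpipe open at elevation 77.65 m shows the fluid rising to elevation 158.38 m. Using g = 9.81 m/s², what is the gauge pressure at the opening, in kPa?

Pressure head ψ = h − z = 158.38 − 77.65 = 80.73 m.
P = ρgψ = 1184 × 9.81 × 80.73 = 937682 Pa ≈ 938 kPa.

P ≈ 938 kPa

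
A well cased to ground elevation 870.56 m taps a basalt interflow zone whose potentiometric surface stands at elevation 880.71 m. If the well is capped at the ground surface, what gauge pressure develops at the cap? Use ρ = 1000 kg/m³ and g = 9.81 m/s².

Head above the cap: Δh = 880.71 − 870.56 = 10.15 m.
P = ρgΔh = 1000 × 9.81 × 10.15 = 99572 Pa ≈ 99.6 kPa.

P ≈ 99.6 kPa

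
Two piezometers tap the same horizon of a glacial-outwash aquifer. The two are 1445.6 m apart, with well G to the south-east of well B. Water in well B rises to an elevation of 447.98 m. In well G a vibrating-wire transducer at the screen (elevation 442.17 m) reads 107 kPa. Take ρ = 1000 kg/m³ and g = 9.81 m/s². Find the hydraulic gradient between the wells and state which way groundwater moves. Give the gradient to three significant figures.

Total head at well B: h = 447.98 m (water level in the piezometer is the total head).
Pressure head at well G: ψ = P/(ρg) = 107×1000 / (1000 × 9.81) = 10.91 m.
Total head at well G: h = z + ψ = 442.17 + 10.91 = 453.08 m.
Head difference: h(well B) − h(well G) = 447.98 − 453.08 = -5.10 m.
Hydraulic gradient: i = |Δh| / L = 5.10 / 1445.6 = 0.00353.
Flow is from higher to lower head: from well G toward well B, i.e. toward the north-west.

i ≈ 0.00353; groundwater flows toward the north-west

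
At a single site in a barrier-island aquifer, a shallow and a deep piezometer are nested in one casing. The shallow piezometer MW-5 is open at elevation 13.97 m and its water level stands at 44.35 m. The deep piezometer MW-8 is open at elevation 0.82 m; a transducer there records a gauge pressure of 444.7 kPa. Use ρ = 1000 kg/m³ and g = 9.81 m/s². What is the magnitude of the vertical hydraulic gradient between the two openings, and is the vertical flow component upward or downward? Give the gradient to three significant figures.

|i_v| ≈ 0.137; vertical flow is upward

Total head at MW-5: h = 44.35 m (water level in the standpipe).
Pressure head at MW-8: ψ = P/(ρg) = 444.7×1000 / (1000 × 9.81) = 45.33 m.
Total head at MW-8: h = z + ψ = 0.82 + 45.33 = 46.15 m.
Δh = h(MW-5) − h(MW-8) = 44.35 − 46.15 = -1.80 m.
Vertical separation Δz = 13.97 − 0.82 = 13.15 m.
|i_v| = |Δh| / Δz = 1.80 / 13.15 = 0.137.
Head is higher in the deep piezometer, so vertical flow is upward (discharge condition).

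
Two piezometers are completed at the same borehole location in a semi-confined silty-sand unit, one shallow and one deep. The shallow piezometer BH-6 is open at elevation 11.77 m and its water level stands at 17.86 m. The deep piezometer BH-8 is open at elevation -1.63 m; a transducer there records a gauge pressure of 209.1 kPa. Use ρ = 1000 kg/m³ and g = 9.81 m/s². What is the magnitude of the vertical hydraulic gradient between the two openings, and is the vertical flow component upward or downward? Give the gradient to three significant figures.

|i_v| ≈ 0.136; vertical flow is upward

Total head at BH-6: h = 17.86 m (water level in the standpipe).
Pressure head at BH-8: ψ = P/(ρg) = 209.1×1000 / (1000 × 9.81) = 21.31 m.
Total head at BH-8: h = z + ψ = -1.63 + 21.31 = 19.68 m.
Δh = h(BH-6) − h(BH-8) = 17.86 − 19.68 = -1.82 m.
Vertical separation Δz = 11.77 − (-1.63) = 13.40 m.
|i_v| = |Δh| / Δz = 1.82 / 13.40 = 0.136.
Head is higher in the deep piezometer, so vertical flow is upward (discharge condition).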